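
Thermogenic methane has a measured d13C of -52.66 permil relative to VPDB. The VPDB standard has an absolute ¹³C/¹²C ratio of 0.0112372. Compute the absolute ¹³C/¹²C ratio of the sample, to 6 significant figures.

0.0106454

R_sample = R_standard × (d13C/1000 + 1)
R_sample = 0.0112372 × (-52.66/1000 + 1) = 0.0112372 × 0.947340
R_sample = 0.0106454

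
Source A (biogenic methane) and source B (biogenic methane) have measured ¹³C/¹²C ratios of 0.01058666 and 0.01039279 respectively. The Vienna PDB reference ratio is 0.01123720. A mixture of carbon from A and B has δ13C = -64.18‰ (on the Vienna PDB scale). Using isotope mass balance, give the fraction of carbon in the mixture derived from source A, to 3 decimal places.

0.636

δ_A = (0.01058666/0.01123720 − 1)×1000 = (0.942108 − 1)×1000 = -57.892‰
δ_B = (0.01039279/0.01123720 − 1)×1000 = (0.924856 − 1)×1000 = -75.144‰
f_A = (δ_mix − δ_B)/(δ_A − δ_B) = (-64.18 − (-75.144))/(-57.892 − (-75.144))
f_A = 10.964 / 17.253 = 0.6355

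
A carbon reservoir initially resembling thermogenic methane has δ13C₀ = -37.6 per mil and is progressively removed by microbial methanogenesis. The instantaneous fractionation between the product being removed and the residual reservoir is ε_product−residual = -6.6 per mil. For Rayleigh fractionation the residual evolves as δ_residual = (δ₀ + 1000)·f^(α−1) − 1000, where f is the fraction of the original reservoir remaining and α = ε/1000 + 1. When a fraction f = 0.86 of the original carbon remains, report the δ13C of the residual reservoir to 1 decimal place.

Rayleigh residual: δ_res = (δ₀ + 1000)·f^(α−1) − 1000
α = ε/1000 + 1 = 0.99340, so α − 1 = -0.00660
f^(α−1) = 0.86^(-0.00660) = 1.000996
δ_res = (-37.6 + 1000) × 1.000996 − 1000 = 963.358 − 1000 = -36.64 per mil

-36.6 per mil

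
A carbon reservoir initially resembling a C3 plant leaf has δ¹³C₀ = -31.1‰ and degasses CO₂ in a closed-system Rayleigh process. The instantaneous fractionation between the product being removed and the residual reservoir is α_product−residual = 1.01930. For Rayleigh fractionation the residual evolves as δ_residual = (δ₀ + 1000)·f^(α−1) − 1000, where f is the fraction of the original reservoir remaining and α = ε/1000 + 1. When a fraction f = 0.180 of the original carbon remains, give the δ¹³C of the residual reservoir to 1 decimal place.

-62.6‰

Rayleigh residual: δ_res = (δ₀ + 1000)·f^(α−1) − 1000
α − 1 = 0.01930
f^(α−1) = 0.180^(0.01930) = 0.967446
δ_res = (-31.1 + 1000) × 0.967446 − 1000 = 937.358 − 1000 = -62.64‰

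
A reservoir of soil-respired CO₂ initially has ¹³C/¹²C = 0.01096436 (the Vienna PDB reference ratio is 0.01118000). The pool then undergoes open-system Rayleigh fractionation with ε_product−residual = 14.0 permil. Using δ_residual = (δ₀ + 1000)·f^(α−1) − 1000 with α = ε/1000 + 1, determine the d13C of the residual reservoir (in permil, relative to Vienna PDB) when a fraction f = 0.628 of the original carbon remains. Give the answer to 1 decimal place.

δ₀ = (0.01096436/0.01118000 − 1)×1000 = (0.980712 − 1)×1000 = -19.288 permil
α − 1 = ε/1000 = 0.0140
f^(α−1) = 0.628^(0.0140) = 0.993508
δ_res = (-19.288 + 1000) × 0.993508 − 1000 = 974.345 − 1000 = -25.65 permil

-25.7 permil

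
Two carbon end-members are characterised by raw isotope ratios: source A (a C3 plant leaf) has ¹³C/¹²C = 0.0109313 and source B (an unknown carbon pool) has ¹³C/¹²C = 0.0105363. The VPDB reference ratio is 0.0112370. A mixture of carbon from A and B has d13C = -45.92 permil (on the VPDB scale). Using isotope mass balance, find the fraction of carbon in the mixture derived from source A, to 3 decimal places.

0.468

δ_A = (0.0109313/0.0112370 − 1)×1000 = (0.972795 − 1)×1000 = -27.205 permil
δ_B = (0.0105363/0.0112370 − 1)×1000 = (0.937643 − 1)×1000 = -62.357 permil
f_A = (δ_mix − δ_B)/(δ_A − δ_B) = (-45.92 − (-62.357))/(-27.205 − (-62.357))
f_A = 16.437 / 35.152 = 0.4676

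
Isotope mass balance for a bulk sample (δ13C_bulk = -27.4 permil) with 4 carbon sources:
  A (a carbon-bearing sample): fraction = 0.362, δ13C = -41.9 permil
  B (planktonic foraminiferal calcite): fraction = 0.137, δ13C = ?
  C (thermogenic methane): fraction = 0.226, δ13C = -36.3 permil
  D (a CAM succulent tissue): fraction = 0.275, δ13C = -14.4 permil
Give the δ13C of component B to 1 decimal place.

Isotope mass balance: δ_bulk = Σ fᵢ·δᵢ.
-27.4 = 0.362×(-41.9) + 0.137×δ_B + 0.226×(-36.3) + 0.275×(-14.4)
0.137·δ_B = -27.4 − (-27.332) = -0.068
δ_B = -0.068 / 0.137 = -0.50 permil

-0.5 permil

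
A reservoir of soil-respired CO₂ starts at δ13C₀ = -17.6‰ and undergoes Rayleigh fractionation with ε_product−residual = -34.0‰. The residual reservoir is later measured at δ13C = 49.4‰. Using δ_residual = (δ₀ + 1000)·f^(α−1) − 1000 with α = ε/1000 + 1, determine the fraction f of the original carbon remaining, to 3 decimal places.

0.144

α − 1 = ε/1000 = -0.0340
(δ_res + 1000)/(δ₀ + 1000) = (49.4 + 1000)/(-17.6 + 1000) = 1049.4/982.4 = 1.068200
f = 1.068200^(1/-0.0340) = exp(ln(1.068200)/-0.0340) = exp(0.06598/-0.0340)
f = exp(-1.9404) = 0.1436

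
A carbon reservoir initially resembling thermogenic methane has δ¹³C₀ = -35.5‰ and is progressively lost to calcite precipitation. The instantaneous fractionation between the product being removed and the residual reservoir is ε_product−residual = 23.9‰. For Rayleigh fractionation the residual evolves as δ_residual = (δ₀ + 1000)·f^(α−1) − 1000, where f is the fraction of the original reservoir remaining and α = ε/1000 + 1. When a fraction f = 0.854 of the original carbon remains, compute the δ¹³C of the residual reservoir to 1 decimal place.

-39.1‰

Rayleigh residual: δ_res = (δ₀ + 1000)·f^(α−1) − 1000
α = ε/1000 + 1 = 1.02390, so α − 1 = 0.02390
f^(α−1) = 0.854^(0.02390) = 0.996235
δ_res = (-35.5 + 1000) × 0.996235 − 1000 = 960.869 − 1000 = -39.13‰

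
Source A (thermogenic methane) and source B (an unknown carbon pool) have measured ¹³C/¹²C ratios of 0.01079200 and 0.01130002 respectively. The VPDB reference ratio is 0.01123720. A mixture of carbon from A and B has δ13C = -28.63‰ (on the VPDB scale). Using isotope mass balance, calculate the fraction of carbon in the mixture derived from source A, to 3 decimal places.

δ_A = (0.01079200/0.01123720 − 1)×1000 = (0.960382 − 1)×1000 = -39.618‰
δ_B = (0.01130002/0.01123720 − 1)×1000 = (1.005590 − 1)×1000 = 5.590‰
f_A = (δ_mix − δ_B)/(δ_A − δ_B) = (-28.63 − (5.590))/(-39.618 − (5.590))
f_A = -34.220 / -45.209 = 0.7569

0.757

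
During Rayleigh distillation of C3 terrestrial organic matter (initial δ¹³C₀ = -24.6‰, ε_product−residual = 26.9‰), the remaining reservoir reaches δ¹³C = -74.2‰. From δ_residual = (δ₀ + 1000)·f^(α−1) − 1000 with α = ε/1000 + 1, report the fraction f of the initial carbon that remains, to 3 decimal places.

0.144

α − 1 = ε/1000 = 0.0269
(δ_res + 1000)/(δ₀ + 1000) = (-74.2 + 1000)/(-24.6 + 1000) = 925.8/975.4 = 0.949149
f = 0.949149^(1/0.0269) = exp(ln(0.949149)/0.0269) = exp(-0.05219/0.0269)
f = exp(-1.9401) = 0.1437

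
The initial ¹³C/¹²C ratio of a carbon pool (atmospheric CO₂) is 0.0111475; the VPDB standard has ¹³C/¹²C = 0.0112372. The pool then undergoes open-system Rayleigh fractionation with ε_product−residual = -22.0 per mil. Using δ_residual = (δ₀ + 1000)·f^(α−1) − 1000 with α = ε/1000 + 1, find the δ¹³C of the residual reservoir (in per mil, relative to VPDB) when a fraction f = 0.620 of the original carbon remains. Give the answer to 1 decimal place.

2.5 per mil

δ₀ = (0.0111475/0.0112372 − 1)×1000 = (0.992018 − 1)×1000 = -7.982 per mil
α − 1 = ε/1000 = -0.0220
f^(α−1) = 0.620^(-0.0220) = 1.010572
δ_res = (-7.982 + 1000) × 1.010572 − 1000 = 1002.505 − 1000 = 2.51 per mil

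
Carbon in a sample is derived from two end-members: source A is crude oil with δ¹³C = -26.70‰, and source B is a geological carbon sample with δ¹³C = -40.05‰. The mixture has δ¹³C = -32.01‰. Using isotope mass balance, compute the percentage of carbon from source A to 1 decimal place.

δ_mix = f_A·δ_A + (1 − f_A)·δ_B  ⇒  f_A = (δ_mix − δ_B)/(δ_A − δ_B)
f_A = (-32.01 − (-40.05)) / (-26.70 − (-40.05))
f_A = 8.04 / 13.35 = 0.6022

60.2%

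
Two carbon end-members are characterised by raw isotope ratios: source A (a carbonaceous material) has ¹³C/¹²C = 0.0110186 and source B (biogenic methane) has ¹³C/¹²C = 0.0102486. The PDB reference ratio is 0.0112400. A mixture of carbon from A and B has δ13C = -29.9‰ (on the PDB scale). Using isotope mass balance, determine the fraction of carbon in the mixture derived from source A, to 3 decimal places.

δ_A = (0.0110186/0.0112400 − 1)×1000 = (0.980302 − 1)×1000 = -19.698‰
δ_B = (0.0102486/0.0112400 − 1)×1000 = (0.911797 − 1)×1000 = -88.203‰
f_A = (δ_mix − δ_B)/(δ_A − δ_B) = (-29.9 − (-88.203))/(-19.698 − (-88.203))
f_A = 58.303 / 68.505 = 0.8511

0.851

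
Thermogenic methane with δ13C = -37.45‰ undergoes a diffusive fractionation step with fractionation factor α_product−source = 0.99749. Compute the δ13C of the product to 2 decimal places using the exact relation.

δ_product = (δ_source + 1000)·α − 1000
δ_product = (-37.45 + 1000) × 0.99749 − 1000
δ_product = 960.134 − 1000 = -39.866‰

-39.87‰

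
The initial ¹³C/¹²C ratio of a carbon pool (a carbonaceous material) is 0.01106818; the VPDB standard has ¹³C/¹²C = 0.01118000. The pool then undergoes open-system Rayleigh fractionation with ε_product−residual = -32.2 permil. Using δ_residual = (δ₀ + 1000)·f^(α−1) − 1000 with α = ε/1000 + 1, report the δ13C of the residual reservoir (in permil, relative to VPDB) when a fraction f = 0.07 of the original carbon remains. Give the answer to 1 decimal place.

δ₀ = (0.01106818/0.01118000 − 1)×1000 = (0.989998 − 1)×1000 = -10.002 permil
α − 1 = ε/1000 = -0.0322
f^(α−1) = 0.07^(-0.0322) = 1.089401
δ_res = (-10.002 + 1000) × 1.089401 − 1000 = 1078.505 − 1000 = 78.51 permil

78.5 permil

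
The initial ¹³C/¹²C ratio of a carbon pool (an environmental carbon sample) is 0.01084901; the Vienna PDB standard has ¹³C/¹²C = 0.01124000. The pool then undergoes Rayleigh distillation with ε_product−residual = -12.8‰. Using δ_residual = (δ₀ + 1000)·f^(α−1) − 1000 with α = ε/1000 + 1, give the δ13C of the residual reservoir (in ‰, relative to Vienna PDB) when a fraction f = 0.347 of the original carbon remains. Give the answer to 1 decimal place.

-21.6‰

δ₀ = (0.01084901/0.01124000 − 1)×1000 = (0.965214 − 1)×1000 = -34.786‰
α − 1 = ε/1000 = -0.0128
f^(α−1) = 0.347^(-0.0128) = 1.013640
δ_res = (-34.786 + 1000) × 1.013640 − 1000 = 978.380 − 1000 = -21.62‰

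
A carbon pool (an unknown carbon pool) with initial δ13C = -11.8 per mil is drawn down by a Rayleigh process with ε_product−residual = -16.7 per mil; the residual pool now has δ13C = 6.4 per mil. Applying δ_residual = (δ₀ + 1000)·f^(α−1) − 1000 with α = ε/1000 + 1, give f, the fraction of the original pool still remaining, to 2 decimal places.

α − 1 = ε/1000 = -0.0167
(δ_res + 1000)/(δ₀ + 1000) = (6.4 + 1000)/(-11.8 + 1000) = 1006.4/988.2 = 1.018417
f = 1.018417^(1/-0.0167) = exp(ln(1.018417)/-0.0167) = exp(0.01825/-0.0167)
f = exp(-1.0928) = 0.3353

0.34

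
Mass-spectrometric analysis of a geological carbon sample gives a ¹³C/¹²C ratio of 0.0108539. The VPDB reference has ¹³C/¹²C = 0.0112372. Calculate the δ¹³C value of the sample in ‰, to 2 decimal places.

-34.11‰

δ¹³C = (R_sample / R_standard − 1) × 1000
R_sample / R_standard = 0.0108539 / 0.0112372 = 0.965890
δ¹³C = (0.965890 − 1) × 1000 = -34.110‰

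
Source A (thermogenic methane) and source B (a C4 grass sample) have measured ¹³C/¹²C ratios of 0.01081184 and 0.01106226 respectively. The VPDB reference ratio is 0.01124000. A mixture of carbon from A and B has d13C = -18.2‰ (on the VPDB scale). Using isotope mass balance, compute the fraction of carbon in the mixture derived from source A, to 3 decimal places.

δ_A = (0.01081184/0.01124000 − 1)×1000 = (0.961907 − 1)×1000 = -38.093‰
δ_B = (0.01106226/0.01124000 − 1)×1000 = (0.984187 − 1)×1000 = -15.813‰
f_A = (δ_mix − δ_B)/(δ_A − δ_B) = (-18.2 − (-15.813))/(-38.093 − (-15.813))
f_A = -2.387 / -22.279 = 0.1071

0.107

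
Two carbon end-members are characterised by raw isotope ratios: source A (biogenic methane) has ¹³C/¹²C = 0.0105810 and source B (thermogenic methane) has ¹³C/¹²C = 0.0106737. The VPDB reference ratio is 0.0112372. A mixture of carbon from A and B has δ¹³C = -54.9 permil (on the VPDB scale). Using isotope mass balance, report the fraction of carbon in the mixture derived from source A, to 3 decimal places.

0.576

δ_A = (0.0105810/0.0112372 − 1)×1000 = (0.941605 − 1)×1000 = -58.395 permil
δ_B = (0.0106737/0.0112372 − 1)×1000 = (0.949854 − 1)×1000 = -50.146 permil
f_A = (δ_mix − δ_B)/(δ_A − δ_B) = (-54.9 − (-50.146))/(-58.395 − (-50.146))
f_A = -4.754 / -8.249 = 0.5763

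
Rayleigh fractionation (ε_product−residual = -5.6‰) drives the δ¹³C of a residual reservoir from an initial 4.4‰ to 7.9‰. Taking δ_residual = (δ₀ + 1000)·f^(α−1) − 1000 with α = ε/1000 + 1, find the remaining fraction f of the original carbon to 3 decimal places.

0.537

α − 1 = ε/1000 = -0.0056
(δ_res + 1000)/(δ₀ + 1000) = (7.9 + 1000)/(4.4 + 1000) = 1007.9/1004.4 = 1.003485
f = 1.003485^(1/-0.0056) = exp(ln(1.003485)/-0.0056) = exp(0.00348/-0.0056)
f = exp(-0.6212) = 0.5373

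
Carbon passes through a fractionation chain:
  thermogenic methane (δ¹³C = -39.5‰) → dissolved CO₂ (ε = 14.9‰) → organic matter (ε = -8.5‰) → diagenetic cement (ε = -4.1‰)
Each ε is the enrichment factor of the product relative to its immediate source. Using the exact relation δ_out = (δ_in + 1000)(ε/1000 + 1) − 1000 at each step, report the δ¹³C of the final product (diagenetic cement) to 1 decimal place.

-37.4‰

step 1: δ = (-39.50 + 1000)·(14.9/1000 + 1) − 1000 = -25.19‰
step 2: δ = (-25.19 + 1000)·(-8.5/1000 + 1) − 1000 = -33.47‰
step 3: δ = (-33.47 + 1000)·(-4.1/1000 + 1) − 1000 = -37.44‰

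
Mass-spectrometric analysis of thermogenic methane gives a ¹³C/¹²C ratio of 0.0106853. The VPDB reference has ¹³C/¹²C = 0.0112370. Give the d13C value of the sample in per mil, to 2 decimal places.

-49.10 per mil

d13C = (R_sample / R_standard − 1) × 1000
R_sample / R_standard = 0.0106853 / 0.0112370 = 0.950903
d13C = (0.950903 − 1) × 1000 = -49.097 per mil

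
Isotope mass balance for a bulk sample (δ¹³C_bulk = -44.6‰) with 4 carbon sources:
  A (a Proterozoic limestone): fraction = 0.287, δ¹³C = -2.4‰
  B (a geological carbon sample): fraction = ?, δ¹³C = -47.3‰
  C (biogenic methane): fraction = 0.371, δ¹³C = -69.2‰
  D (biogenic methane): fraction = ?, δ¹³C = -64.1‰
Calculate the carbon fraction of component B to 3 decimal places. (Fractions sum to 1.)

Let f_B and f_D be the unknown fractions; fractions sum to 1 so f_B + f_D = 0.342.
Mass balance: Σ fᵢ·δᵢ = δ_bulk ⇒ f_B·(-47.3) + f_D·(-64.1) = -44.6 − (-26.362) = -18.238
Substitute f_D = 0.342 − f_B:
f_B·(-47.3 − -64.1) = -18.238 − 0.342×(-64.1) = 3.684
f_B = 3.684 / 16.8 = 0.2193

0.219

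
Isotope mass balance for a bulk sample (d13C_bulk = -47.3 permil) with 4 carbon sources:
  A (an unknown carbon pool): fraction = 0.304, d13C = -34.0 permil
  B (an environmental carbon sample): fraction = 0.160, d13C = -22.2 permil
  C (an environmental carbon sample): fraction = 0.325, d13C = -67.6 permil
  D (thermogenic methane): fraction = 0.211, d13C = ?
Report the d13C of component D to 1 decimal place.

Isotope mass balance: δ_bulk = Σ fᵢ·δᵢ.
-47.3 = 0.304×(-34.0) + 0.160×(-22.2) + 0.325×(-67.6) + 0.211×δ_D
0.211·δ_D = -47.3 − (-35.858) = -11.442
δ_D = -11.442 / 0.211 = -54.23 permil

-54.2 permil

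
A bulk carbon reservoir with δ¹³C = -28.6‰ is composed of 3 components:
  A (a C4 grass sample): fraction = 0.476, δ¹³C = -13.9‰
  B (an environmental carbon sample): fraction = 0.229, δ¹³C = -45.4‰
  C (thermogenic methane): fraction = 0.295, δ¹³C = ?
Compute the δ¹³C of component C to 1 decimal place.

-39.3‰

Isotope mass balance: δ_bulk = Σ fᵢ·δᵢ.
-28.6 = 0.476×(-13.9) + 0.229×(-45.4) + 0.295×δ_C
0.295·δ_C = -28.6 − (-17.013) = -11.587
δ_C = -11.587 / 0.295 = -39.28‰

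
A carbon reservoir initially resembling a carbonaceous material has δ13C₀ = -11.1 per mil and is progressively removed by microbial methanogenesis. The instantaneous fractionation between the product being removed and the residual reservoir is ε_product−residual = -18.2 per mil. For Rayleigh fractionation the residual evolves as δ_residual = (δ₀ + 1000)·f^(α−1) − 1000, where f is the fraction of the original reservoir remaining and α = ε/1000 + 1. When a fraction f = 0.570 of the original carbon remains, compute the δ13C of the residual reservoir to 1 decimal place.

Rayleigh residual: δ_res = (δ₀ + 1000)·f^(α−1) − 1000
α = ε/1000 + 1 = 0.98180, so α − 1 = -0.01820
f^(α−1) = 0.570^(-0.01820) = 1.010283
δ_res = (-11.1 + 1000) × 1.010283 − 1000 = 999.069 − 1000 = -0.93 per mil

-0.9 per mil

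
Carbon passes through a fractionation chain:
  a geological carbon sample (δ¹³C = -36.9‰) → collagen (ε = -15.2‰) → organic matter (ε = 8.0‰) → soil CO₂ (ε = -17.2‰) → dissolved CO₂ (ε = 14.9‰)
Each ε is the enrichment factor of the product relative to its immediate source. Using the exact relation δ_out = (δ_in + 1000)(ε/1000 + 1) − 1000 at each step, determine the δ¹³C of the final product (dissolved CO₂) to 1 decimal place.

-46.4‰

step 1: δ = (-36.90 + 1000)·(-15.2/1000 + 1) − 1000 = -51.54‰
step 2: δ = (-51.54 + 1000)·(8.0/1000 + 1) − 1000 = -43.95‰
step 3: δ = (-43.95 + 1000)·(-17.2/1000 + 1) − 1000 = -60.40‰
step 4: δ = (-60.40 + 1000)·(14.9/1000 + 1) − 1000 = -46.40‰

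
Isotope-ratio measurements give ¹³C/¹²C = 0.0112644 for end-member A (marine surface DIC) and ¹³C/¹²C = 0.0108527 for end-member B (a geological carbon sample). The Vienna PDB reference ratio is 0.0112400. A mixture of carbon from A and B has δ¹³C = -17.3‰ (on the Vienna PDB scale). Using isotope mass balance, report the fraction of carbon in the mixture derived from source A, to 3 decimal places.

0.468

δ_A = (0.0112644/0.0112400 − 1)×1000 = (1.002171 − 1)×1000 = 2.171‰
δ_B = (0.0108527/0.0112400 − 1)×1000 = (0.965543 − 1)×1000 = -34.457‰
f_A = (δ_mix − δ_B)/(δ_A − δ_B) = (-17.3 − (-34.457))/(2.171 − (-34.457))
f_A = 17.157 / 36.628 = 0.4684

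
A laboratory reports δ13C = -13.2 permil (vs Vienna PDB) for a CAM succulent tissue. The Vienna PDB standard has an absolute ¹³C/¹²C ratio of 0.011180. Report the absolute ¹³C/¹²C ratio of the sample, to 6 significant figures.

0.0110324

R_sample = R_standard × (δ13C/1000 + 1)
R_sample = 0.011180 × (-13.2/1000 + 1) = 0.011180 × 0.986800
R_sample = 0.0110324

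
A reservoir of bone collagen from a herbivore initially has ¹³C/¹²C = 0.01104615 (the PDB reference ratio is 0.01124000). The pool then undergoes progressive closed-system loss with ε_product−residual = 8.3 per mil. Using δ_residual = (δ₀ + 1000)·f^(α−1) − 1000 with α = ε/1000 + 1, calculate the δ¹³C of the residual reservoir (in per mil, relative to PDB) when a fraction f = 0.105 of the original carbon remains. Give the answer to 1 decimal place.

δ₀ = (0.01104615/0.01124000 − 1)×1000 = (0.982754 − 1)×1000 = -17.246 per mil
α − 1 = ε/1000 = 0.0083
f^(α−1) = 0.105^(0.0083) = 0.981467
δ_res = (-17.246 + 1000) × 0.981467 − 1000 = 964.541 − 1000 = -35.46 per mil

-35.5 per mil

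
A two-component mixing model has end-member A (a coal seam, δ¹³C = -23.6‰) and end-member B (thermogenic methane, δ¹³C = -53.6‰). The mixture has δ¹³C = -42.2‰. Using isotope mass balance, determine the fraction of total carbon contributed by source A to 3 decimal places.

0.380

δ_mix = f_A·δ_A + (1 − f_A)·δ_B  ⇒  f_A = (δ_mix − δ_B)/(δ_A − δ_B)
f_A = (-42.2 − (-53.6)) / (-23.6 − (-53.6))
f_A = 11.4 / 30.0 = 0.3800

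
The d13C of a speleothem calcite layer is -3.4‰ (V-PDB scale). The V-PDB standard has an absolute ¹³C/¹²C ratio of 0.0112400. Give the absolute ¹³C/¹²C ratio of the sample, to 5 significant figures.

R_sample = R_standard × (d13C/1000 + 1)
R_sample = 0.0112400 × (-3.4/1000 + 1) = 0.0112400 × 0.996600
R_sample = 0.0112018

0.011202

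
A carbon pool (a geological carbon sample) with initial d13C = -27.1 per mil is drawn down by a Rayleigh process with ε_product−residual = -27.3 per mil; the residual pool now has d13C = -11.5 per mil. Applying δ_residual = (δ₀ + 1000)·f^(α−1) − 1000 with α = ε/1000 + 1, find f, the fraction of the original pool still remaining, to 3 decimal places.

α − 1 = ε/1000 = -0.0273
(δ_res + 1000)/(δ₀ + 1000) = (-11.5 + 1000)/(-27.1 + 1000) = 988.5/972.9 = 1.016035
f = 1.016035^(1/-0.0273) = exp(ln(1.016035)/-0.0273) = exp(0.01591/-0.0273)
f = exp(-0.5827) = 0.5584

0.558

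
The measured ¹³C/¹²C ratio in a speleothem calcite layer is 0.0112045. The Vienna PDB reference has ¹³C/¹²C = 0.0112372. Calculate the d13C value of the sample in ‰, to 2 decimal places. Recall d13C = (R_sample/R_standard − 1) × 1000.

d13C = (R_sample / R_standard − 1) × 1000
R_sample / R_standard = 0.0112045 / 0.0112372 = 0.997090
d13C = (0.997090 − 1) × 1000 = -2.910‰

-2.91‰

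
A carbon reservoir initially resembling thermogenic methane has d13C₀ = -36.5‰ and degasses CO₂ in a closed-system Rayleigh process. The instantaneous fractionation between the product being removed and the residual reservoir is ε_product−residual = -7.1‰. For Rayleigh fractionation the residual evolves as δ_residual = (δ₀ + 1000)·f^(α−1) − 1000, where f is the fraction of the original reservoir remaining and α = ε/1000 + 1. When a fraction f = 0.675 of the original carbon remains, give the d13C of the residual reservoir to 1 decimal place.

Rayleigh residual: δ_res = (δ₀ + 1000)·f^(α−1) − 1000
α = ε/1000 + 1 = 0.99290, so α − 1 = -0.00710
f^(α−1) = 0.675^(-0.00710) = 1.002794
δ_res = (-36.5 + 1000) × 1.002794 − 1000 = 966.193 − 1000 = -33.81‰

-33.8‰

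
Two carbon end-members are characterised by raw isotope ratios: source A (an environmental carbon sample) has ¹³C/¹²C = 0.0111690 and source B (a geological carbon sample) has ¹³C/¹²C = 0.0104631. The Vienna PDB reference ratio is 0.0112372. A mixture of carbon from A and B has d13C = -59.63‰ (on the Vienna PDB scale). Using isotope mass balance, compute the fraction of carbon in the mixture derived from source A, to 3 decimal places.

δ_A = (0.0111690/0.0112372 − 1)×1000 = (0.993931 − 1)×1000 = -6.069‰
δ_B = (0.0104631/0.0112372 − 1)×1000 = (0.931113 − 1)×1000 = -68.887‰
f_A = (δ_mix − δ_B)/(δ_A − δ_B) = (-59.63 − (-68.887))/(-6.069 − (-68.887))
f_A = 9.257 / 62.818 = 0.1474

0.147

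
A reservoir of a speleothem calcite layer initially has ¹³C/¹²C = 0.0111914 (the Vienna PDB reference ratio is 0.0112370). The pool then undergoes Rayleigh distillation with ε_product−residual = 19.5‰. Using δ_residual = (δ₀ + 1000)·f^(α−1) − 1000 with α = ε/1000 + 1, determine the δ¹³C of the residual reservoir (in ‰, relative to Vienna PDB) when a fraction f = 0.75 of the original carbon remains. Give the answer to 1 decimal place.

-9.6‰

δ₀ = (0.0111914/0.0112370 − 1)×1000 = (0.995942 − 1)×1000 = -4.058‰
α − 1 = ε/1000 = 0.0195
f^(α−1) = 0.75^(0.0195) = 0.994406
δ_res = (-4.058 + 1000) × 0.994406 − 1000 = 990.371 − 1000 = -9.63‰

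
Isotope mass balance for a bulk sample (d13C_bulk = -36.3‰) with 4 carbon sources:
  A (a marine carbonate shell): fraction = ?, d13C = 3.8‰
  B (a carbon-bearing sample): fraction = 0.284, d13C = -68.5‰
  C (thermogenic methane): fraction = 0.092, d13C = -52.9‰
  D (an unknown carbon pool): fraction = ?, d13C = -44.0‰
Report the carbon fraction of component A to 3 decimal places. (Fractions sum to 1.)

0.324

Let f_A and f_D be the unknown fractions; fractions sum to 1 so f_A + f_D = 0.624.
Mass balance: Σ fᵢ·δᵢ = δ_bulk ⇒ f_A·(3.8) + f_D·(-44.0) = -36.3 − (-24.321) = -11.979
Substitute f_D = 0.624 − f_A:
f_A·(3.8 − -44.0) = -11.979 − 0.624×(-44.0) = 15.477
f_A = 15.477 / 47.8 = 0.3238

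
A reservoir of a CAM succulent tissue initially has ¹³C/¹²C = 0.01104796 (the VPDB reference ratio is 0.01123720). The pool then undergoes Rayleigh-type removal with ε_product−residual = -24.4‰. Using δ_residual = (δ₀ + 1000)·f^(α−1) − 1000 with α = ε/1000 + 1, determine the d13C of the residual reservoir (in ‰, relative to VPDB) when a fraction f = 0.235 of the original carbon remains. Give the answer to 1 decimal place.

δ₀ = (0.01104796/0.01123720 − 1)×1000 = (0.983160 − 1)×1000 = -16.840‰
α − 1 = ε/1000 = -0.0244
f^(α−1) = 0.235^(-0.0244) = 1.035967
δ_res = (-16.840 + 1000) × 1.035967 − 1000 = 1018.521 − 1000 = 18.52‰

18.5‰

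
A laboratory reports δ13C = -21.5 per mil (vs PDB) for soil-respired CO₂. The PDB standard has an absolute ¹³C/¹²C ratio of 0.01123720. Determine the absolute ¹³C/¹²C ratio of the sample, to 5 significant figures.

R_sample = R_standard × (δ13C/1000 + 1)
R_sample = 0.01123720 × (-21.5/1000 + 1) = 0.01123720 × 0.978500
R_sample = 0.0109956

0.010996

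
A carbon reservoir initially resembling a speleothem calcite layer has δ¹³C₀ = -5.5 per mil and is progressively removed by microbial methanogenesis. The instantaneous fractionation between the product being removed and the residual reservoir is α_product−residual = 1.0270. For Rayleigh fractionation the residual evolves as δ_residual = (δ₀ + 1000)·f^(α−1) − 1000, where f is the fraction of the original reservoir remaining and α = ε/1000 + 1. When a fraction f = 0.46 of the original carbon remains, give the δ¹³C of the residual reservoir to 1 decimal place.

-26.1 per mil

Rayleigh residual: δ_res = (δ₀ + 1000)·f^(α−1) − 1000
α − 1 = 0.02700
f^(α−1) = 0.46^(0.02700) = 0.979252
δ_res = (-5.5 + 1000) × 0.979252 − 1000 = 973.866 − 1000 = -26.13 per mil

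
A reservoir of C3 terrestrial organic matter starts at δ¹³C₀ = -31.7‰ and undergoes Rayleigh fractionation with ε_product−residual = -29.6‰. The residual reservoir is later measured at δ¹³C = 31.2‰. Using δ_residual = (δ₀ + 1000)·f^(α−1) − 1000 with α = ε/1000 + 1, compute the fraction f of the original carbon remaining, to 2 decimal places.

0.12

α − 1 = ε/1000 = -0.0296
(δ_res + 1000)/(δ₀ + 1000) = (31.2 + 1000)/(-31.7 + 1000) = 1031.2/968.3 = 1.064959
f = 1.064959^(1/-0.0296) = exp(ln(1.064959)/-0.0296) = exp(0.06294/-0.0296)
f = exp(-2.1262) = 0.1193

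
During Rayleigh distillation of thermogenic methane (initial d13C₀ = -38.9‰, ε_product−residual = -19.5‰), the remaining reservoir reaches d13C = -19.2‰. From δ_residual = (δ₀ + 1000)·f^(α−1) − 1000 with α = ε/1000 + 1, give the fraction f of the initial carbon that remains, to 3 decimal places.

0.353

α − 1 = ε/1000 = -0.0195
(δ_res + 1000)/(δ₀ + 1000) = (-19.2 + 1000)/(-38.9 + 1000) = 980.8/961.1 = 1.020497
f = 1.020497^(1/-0.0195) = exp(ln(1.020497)/-0.0195) = exp(0.02029/-0.0195)
f = exp(-1.0405) = 0.3533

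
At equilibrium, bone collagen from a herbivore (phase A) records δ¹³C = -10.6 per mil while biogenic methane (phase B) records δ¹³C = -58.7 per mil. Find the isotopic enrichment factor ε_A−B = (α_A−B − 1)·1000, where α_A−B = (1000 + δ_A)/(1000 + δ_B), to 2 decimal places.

α_A−B = (1000 + -10.6) / (1000 + -58.7) = 989.4 / 941.3 = 1.051100
ε_A−B = (1.051100 − 1) × 1000 = 51.100 per mil
(The approximation ε ≈ δ_A − δ_B would give 48.1 per mil.)

51.10 per mil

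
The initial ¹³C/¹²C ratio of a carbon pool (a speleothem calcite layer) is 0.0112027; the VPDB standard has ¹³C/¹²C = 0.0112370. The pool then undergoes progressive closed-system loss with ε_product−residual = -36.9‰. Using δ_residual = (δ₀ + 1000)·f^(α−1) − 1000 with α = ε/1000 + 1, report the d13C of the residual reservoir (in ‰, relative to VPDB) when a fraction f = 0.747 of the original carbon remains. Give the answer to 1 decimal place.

δ₀ = (0.0112027/0.0112370 − 1)×1000 = (0.996948 − 1)×1000 = -3.052‰
α − 1 = ε/1000 = -0.0369
f^(α−1) = 0.747^(-0.0369) = 1.010821
δ_res = (-3.052 + 1000) × 1.010821 − 1000 = 1007.736 − 1000 = 7.74‰

7.7‰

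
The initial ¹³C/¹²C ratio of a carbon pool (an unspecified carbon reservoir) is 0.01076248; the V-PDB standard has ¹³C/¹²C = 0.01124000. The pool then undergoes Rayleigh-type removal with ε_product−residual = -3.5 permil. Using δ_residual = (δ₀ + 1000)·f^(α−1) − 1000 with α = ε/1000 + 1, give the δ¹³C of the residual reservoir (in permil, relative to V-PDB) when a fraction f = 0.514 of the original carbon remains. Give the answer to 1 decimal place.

-40.3 permil

δ₀ = (0.01076248/0.01124000 − 1)×1000 = (0.957516 − 1)×1000 = -42.484 permil
α − 1 = ε/1000 = -0.0035
f^(α−1) = 0.514^(-0.0035) = 1.002332
δ_res = (-42.484 + 1000) × 1.002332 − 1000 = 959.749 − 1000 = -40.25 permil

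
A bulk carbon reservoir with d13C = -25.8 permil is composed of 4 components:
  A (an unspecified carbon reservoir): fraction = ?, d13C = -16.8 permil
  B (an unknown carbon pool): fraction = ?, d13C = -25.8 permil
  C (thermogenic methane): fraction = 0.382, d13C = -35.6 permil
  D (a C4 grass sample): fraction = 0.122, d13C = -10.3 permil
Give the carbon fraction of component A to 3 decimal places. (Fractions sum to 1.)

0.206

Let f_A and f_B be the unknown fractions; fractions sum to 1 so f_A + f_B = 0.496.
Mass balance: Σ fᵢ·δᵢ = δ_bulk ⇒ f_A·(-16.8) + f_B·(-25.8) = -25.8 − (-14.856) = -10.944
Substitute f_B = 0.496 − f_A:
f_A·(-16.8 − -25.8) = -10.944 − 0.496×(-25.8) = 1.853
f_A = 1.853 / 9.0 = 0.2058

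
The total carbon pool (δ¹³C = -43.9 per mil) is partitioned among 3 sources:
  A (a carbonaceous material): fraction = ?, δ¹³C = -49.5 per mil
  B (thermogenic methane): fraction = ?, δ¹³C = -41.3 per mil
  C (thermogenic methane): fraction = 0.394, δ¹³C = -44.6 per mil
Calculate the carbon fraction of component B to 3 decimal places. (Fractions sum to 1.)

Let f_B and f_A be the unknown fractions; fractions sum to 1 so f_B + f_A = 0.606.
Mass balance: Σ fᵢ·δᵢ = δ_bulk ⇒ f_B·(-41.3) + f_A·(-49.5) = -43.9 − (-17.572) = -26.328
Substitute f_A = 0.606 − f_B:
f_B·(-41.3 − -49.5) = -26.328 − 0.606×(-49.5) = 3.669
f_B = 3.669 / 8.2 = 0.4475

0.447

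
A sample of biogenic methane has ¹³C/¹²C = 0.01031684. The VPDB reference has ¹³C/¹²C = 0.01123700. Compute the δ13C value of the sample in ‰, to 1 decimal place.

-81.9‰

δ13C = (R_sample / R_standard − 1) × 1000
R_sample / R_standard = 0.01031684 / 0.01123700 = 0.918113
δ13C = (0.918113 − 1) × 1000 = -81.89‰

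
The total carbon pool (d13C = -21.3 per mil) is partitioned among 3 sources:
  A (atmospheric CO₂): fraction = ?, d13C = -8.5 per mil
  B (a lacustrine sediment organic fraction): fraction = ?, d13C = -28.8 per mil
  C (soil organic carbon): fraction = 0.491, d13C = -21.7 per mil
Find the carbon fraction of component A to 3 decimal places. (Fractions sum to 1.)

0.198

Let f_A and f_B be the unknown fractions; fractions sum to 1 so f_A + f_B = 0.509.
Mass balance: Σ fᵢ·δᵢ = δ_bulk ⇒ f_A·(-8.5) + f_B·(-28.8) = -21.3 − (-10.655) = -10.645
Substitute f_B = 0.509 − f_A:
f_A·(-8.5 − -28.8) = -10.645 − 0.509×(-28.8) = 4.014
f_A = 4.014 / 20.3 = 0.1977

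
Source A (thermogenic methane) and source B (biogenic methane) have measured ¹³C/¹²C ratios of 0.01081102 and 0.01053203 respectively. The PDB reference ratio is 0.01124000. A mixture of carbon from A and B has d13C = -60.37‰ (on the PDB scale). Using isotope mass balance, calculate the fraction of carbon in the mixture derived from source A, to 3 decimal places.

δ_A = (0.01081102/0.01124000 − 1)×1000 = (0.961835 − 1)×1000 = -38.165‰
δ_B = (0.01053203/0.01124000 − 1)×1000 = (0.937013 − 1)×1000 = -62.987‰
f_A = (δ_mix − δ_B)/(δ_A − δ_B) = (-60.37 − (-62.987))/(-38.165 − (-62.987))
f_A = 2.617 / 24.821 = 0.1054

0.105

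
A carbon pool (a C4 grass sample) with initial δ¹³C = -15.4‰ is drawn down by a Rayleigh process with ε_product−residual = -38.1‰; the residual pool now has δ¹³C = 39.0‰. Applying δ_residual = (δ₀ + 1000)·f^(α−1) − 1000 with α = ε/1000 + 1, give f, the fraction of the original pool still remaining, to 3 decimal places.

0.244

α − 1 = ε/1000 = -0.0381
(δ_res + 1000)/(δ₀ + 1000) = (39.0 + 1000)/(-15.4 + 1000) = 1039.0/984.6 = 1.055251
f = 1.055251^(1/-0.0381) = exp(ln(1.055251)/-0.0381) = exp(0.05378/-0.0381)
f = exp(-1.4115) = 0.2438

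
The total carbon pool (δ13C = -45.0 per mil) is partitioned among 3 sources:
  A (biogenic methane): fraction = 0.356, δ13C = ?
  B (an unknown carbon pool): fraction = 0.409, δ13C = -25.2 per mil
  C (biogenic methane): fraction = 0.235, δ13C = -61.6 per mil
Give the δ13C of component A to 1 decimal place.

Isotope mass balance: δ_bulk = Σ fᵢ·δᵢ.
-45.0 = 0.356×δ_A + 0.409×(-25.2) + 0.235×(-61.6)
0.356·δ_A = -45.0 − (-24.783) = -20.217
δ_A = -20.217 / 0.356 = -56.79 per mil

-56.8 per mil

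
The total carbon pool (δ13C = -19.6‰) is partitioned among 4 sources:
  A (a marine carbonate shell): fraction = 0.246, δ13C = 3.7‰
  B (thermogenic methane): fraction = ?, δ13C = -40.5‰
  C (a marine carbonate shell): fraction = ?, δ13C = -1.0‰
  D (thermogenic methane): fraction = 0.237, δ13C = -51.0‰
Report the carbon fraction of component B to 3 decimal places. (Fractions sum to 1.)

0.200

Let f_B and f_C be the unknown fractions; fractions sum to 1 so f_B + f_C = 0.517.
Mass balance: Σ fᵢ·δᵢ = δ_bulk ⇒ f_B·(-40.5) + f_C·(-1.0) = -19.6 − (-11.177) = -8.423
Substitute f_C = 0.517 − f_B:
f_B·(-40.5 − -1.0) = -8.423 − 0.517×(-1.0) = -7.906
f_B = -7.906 / -39.5 = 0.2002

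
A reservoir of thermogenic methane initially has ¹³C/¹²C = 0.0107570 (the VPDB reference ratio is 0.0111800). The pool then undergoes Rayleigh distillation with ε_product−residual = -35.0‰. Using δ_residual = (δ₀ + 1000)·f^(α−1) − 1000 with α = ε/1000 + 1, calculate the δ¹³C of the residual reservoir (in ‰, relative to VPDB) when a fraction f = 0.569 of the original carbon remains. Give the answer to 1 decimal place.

-18.7‰

δ₀ = (0.0107570/0.0111800 − 1)×1000 = (0.962165 − 1)×1000 = -37.835‰
α − 1 = ε/1000 = -0.0350
f^(α−1) = 0.569^(-0.0350) = 1.019932
δ_res = (-37.835 + 1000) × 1.019932 − 1000 = 981.342 − 1000 = -18.66‰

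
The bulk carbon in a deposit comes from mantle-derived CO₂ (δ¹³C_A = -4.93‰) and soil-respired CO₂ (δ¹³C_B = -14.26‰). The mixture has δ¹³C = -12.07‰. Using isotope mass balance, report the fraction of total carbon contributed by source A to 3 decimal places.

δ_mix = f_A·δ_A + (1 − f_A)·δ_B  ⇒  f_A = (δ_mix − δ_B)/(δ_A − δ_B)
f_A = (-12.07 − (-14.26)) / (-4.93 − (-14.26))
f_A = 2.19 / 9.33 = 0.2347

0.235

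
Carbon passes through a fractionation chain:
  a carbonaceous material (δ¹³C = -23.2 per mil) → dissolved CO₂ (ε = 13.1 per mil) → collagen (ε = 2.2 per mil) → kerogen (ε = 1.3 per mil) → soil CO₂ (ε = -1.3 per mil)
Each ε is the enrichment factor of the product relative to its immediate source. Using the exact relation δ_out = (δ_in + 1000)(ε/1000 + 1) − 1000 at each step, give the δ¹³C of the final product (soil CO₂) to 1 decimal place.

step 1: δ = (-23.20 + 1000)·(13.1/1000 + 1) − 1000 = -10.40 per mil
step 2: δ = (-10.40 + 1000)·(2.2/1000 + 1) − 1000 = -8.23 per mil
step 3: δ = (-8.23 + 1000)·(1.3/1000 + 1) − 1000 = -6.94 per mil
step 4: δ = (-6.94 + 1000)·(-1.3/1000 + 1) − 1000 = -8.23 per mil

-8.2 per mil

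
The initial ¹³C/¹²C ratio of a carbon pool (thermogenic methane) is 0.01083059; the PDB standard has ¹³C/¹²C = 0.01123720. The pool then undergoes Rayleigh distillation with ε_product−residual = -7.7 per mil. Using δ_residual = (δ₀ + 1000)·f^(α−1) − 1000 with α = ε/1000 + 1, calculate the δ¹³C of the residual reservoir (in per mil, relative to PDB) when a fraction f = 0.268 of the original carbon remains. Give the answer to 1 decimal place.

-26.4 per mil

δ₀ = (0.01083059/0.01123720 − 1)×1000 = (0.963816 − 1)×1000 = -36.184 per mil
α − 1 = ε/1000 = -0.0077
f^(α−1) = 0.268^(-0.0077) = 1.010191
δ_res = (-36.184 + 1000) × 1.010191 − 1000 = 973.638 − 1000 = -26.36 per mil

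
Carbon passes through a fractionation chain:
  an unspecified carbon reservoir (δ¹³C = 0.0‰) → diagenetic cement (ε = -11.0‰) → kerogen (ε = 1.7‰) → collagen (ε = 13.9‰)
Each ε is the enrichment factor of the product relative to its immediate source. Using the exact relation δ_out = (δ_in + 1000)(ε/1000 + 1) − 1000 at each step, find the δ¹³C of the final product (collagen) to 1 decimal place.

4.5‰

step 1: δ = (-0.00 + 1000)·(-11.0/1000 + 1) − 1000 = -11.00‰
step 2: δ = (-11.00 + 1000)·(1.7/1000 + 1) − 1000 = -9.32‰
step 3: δ = (-9.32 + 1000)·(13.9/1000 + 1) − 1000 = 4.45‰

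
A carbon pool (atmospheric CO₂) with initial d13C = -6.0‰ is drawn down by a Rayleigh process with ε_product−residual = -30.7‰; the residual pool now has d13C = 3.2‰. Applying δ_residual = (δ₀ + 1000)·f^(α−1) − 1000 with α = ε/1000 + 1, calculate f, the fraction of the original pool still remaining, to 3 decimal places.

α − 1 = ε/1000 = -0.0307
(δ_res + 1000)/(δ₀ + 1000) = (3.2 + 1000)/(-6.0 + 1000) = 1003.2/994.0 = 1.009256
f = 1.009256^(1/-0.0307) = exp(ln(1.009256)/-0.0307) = exp(0.00921/-0.0307)
f = exp(-0.3001) = 0.7407

0.741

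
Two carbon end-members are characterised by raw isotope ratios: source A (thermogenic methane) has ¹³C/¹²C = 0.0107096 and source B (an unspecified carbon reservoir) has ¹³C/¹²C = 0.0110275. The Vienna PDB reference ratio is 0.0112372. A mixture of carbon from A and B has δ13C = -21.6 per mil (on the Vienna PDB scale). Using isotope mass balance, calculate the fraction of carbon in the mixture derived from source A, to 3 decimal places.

δ_A = (0.0107096/0.0112372 − 1)×1000 = (0.953049 − 1)×1000 = -46.951 per mil
δ_B = (0.0110275/0.0112372 − 1)×1000 = (0.981339 − 1)×1000 = -18.661 per mil
f_A = (δ_mix − δ_B)/(δ_A − δ_B) = (-21.6 − (-18.661))/(-46.951 − (-18.661))
f_A = -2.939 / -28.290 = 0.1039

0.104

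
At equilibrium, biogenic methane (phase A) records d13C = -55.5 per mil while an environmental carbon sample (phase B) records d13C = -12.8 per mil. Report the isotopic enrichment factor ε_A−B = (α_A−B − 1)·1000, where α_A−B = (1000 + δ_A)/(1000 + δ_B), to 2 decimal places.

-43.25 per mil

α_A−B = (1000 + -55.5) / (1000 + -12.8) = 944.5 / 987.2 = 0.956746
ε_A−B = (0.956746 − 1) × 1000 = -43.254 per mil
(The approximation ε ≈ δ_A − δ_B would give -42.7 per mil.)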